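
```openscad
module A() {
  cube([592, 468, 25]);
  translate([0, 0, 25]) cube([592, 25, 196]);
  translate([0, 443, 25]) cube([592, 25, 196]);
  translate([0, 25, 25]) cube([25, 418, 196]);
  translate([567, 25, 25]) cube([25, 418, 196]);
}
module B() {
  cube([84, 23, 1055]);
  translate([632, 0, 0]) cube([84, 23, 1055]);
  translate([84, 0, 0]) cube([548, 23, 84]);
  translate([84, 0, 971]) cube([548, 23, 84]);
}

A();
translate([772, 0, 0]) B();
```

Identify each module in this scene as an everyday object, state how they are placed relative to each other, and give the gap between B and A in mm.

A is an open box. B is a picture frame. The picture frame is on the floor beside the open box on its +x side. The gap between the picture frame and the open box is 180 mm.

The picture frame's nearest face is 180 mm from the open box's +x face.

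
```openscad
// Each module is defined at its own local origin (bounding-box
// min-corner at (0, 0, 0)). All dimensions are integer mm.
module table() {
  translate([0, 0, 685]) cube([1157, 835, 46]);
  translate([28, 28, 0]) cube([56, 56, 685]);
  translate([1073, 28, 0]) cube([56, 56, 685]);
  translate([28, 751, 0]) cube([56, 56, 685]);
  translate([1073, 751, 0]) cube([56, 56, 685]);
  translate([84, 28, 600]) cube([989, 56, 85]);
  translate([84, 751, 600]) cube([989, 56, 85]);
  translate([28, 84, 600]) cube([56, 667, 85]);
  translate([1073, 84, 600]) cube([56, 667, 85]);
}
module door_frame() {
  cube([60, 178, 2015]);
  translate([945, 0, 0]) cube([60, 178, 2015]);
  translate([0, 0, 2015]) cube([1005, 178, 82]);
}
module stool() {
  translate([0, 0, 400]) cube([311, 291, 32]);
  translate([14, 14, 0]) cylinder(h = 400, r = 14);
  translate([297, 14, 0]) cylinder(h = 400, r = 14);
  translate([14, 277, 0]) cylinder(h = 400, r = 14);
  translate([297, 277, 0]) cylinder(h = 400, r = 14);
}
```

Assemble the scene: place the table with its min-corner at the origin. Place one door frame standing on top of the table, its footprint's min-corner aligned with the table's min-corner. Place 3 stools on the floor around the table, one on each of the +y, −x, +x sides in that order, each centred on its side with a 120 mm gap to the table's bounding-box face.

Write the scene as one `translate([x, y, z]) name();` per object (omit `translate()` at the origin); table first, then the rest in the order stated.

table();
translate([0, 0, 731]) door_frame();
translate([423, 955, 0]) stool();
translate([-431, 272, 0]) stool();
translate([1277, 272, 0]) stool();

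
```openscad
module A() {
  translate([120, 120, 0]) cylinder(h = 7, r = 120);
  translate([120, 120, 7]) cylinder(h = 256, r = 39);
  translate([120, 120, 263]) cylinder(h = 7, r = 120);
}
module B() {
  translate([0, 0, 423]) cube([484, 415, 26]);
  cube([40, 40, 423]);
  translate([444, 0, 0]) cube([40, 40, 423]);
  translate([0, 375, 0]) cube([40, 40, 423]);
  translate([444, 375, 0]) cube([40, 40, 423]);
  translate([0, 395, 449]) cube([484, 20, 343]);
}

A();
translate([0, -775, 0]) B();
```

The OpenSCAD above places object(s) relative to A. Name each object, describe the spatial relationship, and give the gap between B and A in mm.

The chair's nearest face is 360 mm from the spool's −y face.

A is a spool. B is a chair. The chair is on the floor beside the spool on its −y side. The gap between the chair and the spool is 360 mm.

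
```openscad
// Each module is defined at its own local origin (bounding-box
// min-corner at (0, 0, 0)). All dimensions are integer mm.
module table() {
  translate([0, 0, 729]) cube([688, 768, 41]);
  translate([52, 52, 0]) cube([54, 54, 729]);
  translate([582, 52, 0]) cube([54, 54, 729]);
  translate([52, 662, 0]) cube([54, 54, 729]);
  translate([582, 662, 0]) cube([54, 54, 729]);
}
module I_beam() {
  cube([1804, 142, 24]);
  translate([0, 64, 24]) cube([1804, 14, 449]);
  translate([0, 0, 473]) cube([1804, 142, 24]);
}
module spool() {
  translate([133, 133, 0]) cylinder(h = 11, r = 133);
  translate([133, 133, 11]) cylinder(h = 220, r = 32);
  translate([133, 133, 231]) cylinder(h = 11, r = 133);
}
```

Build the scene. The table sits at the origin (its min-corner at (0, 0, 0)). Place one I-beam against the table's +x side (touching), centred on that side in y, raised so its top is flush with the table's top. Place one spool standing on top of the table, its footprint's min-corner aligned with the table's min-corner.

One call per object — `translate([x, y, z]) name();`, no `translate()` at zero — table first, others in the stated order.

table();
translate([688, 313, 273]) I_beam();
translate([0, 0, 770]) spool();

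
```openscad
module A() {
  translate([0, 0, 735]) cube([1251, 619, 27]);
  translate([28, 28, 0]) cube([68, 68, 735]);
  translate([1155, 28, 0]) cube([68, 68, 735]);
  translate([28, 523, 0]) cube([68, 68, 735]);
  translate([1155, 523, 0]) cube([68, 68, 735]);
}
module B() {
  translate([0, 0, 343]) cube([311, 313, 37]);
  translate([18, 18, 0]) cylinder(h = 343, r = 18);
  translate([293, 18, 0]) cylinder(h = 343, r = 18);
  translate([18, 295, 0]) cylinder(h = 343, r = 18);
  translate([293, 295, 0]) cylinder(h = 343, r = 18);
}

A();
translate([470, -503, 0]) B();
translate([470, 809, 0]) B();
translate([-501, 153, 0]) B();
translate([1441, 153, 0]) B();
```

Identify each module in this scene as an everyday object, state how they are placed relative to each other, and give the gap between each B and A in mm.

A is a table. B is a stool. Four stools sit around the table at the −y, +y, −x, +x sides. The gap between each stool and the table is 190 mm.

Each stool's nearest face is 190 mm from the table's bounding box.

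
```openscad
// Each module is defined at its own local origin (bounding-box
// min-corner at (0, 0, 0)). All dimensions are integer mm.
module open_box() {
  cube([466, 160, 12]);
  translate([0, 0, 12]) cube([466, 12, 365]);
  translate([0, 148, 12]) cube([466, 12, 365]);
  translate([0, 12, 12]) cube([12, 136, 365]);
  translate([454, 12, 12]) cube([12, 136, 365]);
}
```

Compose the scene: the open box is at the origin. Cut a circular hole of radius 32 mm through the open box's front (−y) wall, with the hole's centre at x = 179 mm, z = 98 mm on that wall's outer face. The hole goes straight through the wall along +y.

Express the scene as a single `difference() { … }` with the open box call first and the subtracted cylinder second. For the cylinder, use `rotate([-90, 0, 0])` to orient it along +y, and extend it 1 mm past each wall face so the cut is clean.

difference() {
  open_box();
  translate([179, -1, 98]) rotate([-90, 0, 0]) cylinder(h = 14, r = 32);
}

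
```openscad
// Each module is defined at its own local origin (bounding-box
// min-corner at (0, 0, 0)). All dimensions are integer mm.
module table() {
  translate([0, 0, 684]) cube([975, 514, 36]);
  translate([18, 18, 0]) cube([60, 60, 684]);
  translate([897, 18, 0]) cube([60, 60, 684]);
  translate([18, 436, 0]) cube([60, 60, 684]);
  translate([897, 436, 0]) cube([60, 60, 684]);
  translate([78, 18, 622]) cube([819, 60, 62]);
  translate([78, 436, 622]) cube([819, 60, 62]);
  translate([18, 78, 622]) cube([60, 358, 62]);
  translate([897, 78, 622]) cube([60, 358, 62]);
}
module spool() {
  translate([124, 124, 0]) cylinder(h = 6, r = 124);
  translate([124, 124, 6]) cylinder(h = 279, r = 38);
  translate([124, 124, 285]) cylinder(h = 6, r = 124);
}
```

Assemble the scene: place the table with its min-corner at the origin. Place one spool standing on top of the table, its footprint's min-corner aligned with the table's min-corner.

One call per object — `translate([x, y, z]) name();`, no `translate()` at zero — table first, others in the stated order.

table();
translate([0, 0, 720]) spool();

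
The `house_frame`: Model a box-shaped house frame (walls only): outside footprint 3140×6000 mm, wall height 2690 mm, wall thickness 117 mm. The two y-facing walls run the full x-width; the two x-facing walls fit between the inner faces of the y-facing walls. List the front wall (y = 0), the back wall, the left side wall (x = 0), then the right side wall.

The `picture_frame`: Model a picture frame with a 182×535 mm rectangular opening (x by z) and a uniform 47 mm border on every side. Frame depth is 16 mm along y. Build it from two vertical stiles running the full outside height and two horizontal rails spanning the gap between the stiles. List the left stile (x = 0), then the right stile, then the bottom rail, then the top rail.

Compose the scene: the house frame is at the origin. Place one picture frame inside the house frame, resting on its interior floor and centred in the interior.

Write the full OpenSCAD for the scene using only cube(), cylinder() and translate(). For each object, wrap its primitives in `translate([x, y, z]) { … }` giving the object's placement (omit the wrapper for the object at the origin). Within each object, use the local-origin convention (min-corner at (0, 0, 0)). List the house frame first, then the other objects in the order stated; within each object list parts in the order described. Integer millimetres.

cube([3140, 117, 2690]);
translate([0, 5883, 0]) cube([3140, 117, 2690]);
translate([0, 117, 0]) cube([117, 5766, 2690]);
translate([3023, 117, 0]) cube([117, 5766, 2690]);
translate([1432, 2992, 0]) {
  cube([47, 16, 629]);
  translate([229, 0, 0]) cube([47, 16, 629]);
  translate([47, 0, 0]) cube([182, 16, 47]);
  translate([47, 0, 582]) cube([182, 16, 47]);
}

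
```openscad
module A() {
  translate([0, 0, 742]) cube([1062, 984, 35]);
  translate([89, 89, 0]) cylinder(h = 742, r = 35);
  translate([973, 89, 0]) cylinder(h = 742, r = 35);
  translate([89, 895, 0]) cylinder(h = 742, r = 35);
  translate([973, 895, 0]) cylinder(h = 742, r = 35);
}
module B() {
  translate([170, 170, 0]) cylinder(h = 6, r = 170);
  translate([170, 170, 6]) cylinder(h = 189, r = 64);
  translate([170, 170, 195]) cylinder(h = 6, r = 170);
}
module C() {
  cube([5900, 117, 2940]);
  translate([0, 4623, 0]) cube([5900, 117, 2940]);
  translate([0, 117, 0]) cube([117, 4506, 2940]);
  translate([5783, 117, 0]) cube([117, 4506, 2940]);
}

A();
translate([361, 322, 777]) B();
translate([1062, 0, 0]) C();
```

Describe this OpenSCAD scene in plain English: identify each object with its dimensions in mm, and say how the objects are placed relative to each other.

A is a rectangular dining table. The top is 1062×984×35 mm with its upper surface at z = 777 mm. It stands on four round legs of 70 mm diameter, each leg's bounding box inset 54 mm from the nearest pair of top edges, running from the floor to the underside of the top.

B is a spool: two coaxial disc flanges of radius 170 mm and thickness 6 mm, joined by a core cylinder of radius 64 mm and height 189 mm. The lower flange rests on z = 0 and the three cylinders share a vertical axis.

C is a box-shaped house frame (walls only): outside footprint 5900×4740 mm, wall height 2940 mm, wall thickness 117 mm. The two y-facing walls run the full x-width; the two x-facing walls fit between the inner faces of the y-facing walls.

The spool is on top of the table, centred. The house frame is against the table's +x side, with their −y faces flush.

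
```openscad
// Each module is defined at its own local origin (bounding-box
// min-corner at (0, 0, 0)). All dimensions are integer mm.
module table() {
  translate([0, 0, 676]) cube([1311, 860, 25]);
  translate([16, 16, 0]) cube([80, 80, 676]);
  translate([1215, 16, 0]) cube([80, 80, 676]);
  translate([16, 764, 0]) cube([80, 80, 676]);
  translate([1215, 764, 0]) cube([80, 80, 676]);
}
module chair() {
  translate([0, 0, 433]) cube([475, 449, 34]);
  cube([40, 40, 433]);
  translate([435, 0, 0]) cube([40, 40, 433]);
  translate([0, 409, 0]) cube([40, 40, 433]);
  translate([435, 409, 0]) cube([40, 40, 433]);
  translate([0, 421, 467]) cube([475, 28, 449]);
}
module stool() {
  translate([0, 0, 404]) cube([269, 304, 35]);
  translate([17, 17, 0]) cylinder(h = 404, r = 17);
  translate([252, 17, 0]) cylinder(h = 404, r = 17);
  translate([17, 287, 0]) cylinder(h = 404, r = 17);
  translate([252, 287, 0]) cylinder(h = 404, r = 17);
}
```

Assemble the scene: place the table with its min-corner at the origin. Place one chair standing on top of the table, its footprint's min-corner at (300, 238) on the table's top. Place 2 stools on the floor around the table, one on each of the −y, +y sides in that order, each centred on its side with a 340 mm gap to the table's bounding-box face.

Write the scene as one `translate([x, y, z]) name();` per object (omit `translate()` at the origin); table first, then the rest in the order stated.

table();
translate([300, 238, 701]) chair();
translate([521, -644, 0]) stool();
translate([521, 1200, 0]) stool();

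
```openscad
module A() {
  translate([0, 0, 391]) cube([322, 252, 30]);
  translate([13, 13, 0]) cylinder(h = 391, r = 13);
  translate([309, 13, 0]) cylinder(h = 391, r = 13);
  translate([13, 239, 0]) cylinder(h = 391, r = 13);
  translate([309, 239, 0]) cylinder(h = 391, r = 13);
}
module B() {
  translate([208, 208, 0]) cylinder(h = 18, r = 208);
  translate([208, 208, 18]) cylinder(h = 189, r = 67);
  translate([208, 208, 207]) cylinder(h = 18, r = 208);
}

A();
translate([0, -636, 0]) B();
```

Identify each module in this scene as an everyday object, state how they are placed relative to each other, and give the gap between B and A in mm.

A is a stool. B is a spool. The spool is on the floor beside the stool on its −y side. The gap between the spool and the stool is 220 mm.

The spool's nearest face is 220 mm from the stool's −y face.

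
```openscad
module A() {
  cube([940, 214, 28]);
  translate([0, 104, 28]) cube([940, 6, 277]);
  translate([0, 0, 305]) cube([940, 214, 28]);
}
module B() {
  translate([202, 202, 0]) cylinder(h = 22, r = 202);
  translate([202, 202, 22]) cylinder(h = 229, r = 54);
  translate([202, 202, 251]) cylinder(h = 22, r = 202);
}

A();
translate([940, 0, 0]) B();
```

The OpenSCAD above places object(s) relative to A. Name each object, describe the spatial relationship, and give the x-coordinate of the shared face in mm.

The I-beam's +x face and the spool's −x face are both at x = 940 mm.

A is an I-beam. B is a spool. The spool is against the I-beam's +x side, with their −y faces flush. The x-coordinate of the shared face is 940 mm.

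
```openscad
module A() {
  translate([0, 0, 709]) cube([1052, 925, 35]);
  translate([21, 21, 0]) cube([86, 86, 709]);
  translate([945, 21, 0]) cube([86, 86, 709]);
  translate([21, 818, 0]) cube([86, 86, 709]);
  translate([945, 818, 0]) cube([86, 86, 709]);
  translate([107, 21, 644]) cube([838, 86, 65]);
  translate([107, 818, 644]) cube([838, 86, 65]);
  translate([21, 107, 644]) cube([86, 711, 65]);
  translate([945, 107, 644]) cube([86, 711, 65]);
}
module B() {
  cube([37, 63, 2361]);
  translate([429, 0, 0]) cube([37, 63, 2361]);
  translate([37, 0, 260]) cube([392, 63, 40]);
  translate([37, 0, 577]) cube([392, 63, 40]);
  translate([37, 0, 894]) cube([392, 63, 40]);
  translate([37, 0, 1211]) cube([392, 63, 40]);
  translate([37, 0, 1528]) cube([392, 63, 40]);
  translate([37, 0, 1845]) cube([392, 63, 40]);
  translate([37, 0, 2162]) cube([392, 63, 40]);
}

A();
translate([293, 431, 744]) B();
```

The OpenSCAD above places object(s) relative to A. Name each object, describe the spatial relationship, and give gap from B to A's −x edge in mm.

The ladder's min-x is at 293; the table's min-x is 0; gap = 293 mm.

A is a table. B is a ladder. The ladder is on top of the table, centred. The gap from the ladder to the table's −x edge is 293 mm.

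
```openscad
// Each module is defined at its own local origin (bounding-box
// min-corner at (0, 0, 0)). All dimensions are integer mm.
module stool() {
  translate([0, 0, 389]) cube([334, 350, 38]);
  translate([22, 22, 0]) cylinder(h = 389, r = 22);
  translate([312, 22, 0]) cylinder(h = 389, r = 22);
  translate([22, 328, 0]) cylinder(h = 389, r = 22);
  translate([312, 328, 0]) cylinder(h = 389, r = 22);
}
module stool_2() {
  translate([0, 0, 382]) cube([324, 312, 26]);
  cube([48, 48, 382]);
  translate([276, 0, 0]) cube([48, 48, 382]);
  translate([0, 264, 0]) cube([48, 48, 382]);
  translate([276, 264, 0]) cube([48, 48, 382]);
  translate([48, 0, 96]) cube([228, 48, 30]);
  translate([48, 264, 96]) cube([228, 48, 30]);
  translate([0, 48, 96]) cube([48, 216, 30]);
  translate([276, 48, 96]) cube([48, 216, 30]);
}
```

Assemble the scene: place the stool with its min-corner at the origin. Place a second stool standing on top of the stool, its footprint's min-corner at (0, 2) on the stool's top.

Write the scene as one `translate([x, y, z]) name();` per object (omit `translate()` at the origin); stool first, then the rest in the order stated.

stool();
translate([0, 2, 427]) stool_2();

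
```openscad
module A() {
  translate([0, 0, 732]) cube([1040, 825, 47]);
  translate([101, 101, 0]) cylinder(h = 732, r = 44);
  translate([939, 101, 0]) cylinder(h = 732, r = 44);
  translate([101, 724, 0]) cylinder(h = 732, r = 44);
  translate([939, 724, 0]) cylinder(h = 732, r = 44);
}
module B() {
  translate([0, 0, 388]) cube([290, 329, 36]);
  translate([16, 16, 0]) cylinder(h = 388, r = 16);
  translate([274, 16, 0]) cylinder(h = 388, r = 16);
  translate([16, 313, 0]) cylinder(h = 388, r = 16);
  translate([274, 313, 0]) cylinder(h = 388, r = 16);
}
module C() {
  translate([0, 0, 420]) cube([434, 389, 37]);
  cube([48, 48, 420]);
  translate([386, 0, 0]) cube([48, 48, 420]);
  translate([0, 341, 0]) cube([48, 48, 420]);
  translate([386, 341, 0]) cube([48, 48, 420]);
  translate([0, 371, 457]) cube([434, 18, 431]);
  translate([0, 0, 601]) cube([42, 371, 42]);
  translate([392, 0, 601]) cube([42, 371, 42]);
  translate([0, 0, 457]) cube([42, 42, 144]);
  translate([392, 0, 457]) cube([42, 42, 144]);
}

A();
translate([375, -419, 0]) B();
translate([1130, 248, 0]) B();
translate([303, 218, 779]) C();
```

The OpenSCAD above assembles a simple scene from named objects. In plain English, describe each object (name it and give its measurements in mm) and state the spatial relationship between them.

A is a table with a 1040×825 mm rectangular top, 47 mm thick, top surface at z = 779 mm, supported by four round legs of 88 mm diameter, each leg's bounding box inset 57 mm from the nearest pair of top edges, running from the floor.

B is a four-legged stool. The seat is a 290×329×36 mm slab whose top surface is at z = 424 mm; four round legs, each 32 mm in diameter, run from the floor (z = 0) to the underside of the seat, each leg's axis is inset half a diameter from the nearest pair of seat edges (so the leg's bounding box is flush with the corner).

C is a chair: 434×389 mm seat, 37 mm thick, top at z = 457 mm, on four 48 mm square corner legs flush with the seat edges. A 18 mm thick backrest slab spans the full seat width, extending 431 mm above the seat top, its back face flush with the seat's +y edge. Two armrests of 42×42 mm section run along each side from the seat's front edge to the front of the backrest, top faces 186 mm above the seat top and outer faces flush with the seat's x-edges; a 42×42 mm post under the front of each armrest stands on the seat at the front corner.

Two stools sit around the table at the −y, +x sides. The chair is on top of the table, centred.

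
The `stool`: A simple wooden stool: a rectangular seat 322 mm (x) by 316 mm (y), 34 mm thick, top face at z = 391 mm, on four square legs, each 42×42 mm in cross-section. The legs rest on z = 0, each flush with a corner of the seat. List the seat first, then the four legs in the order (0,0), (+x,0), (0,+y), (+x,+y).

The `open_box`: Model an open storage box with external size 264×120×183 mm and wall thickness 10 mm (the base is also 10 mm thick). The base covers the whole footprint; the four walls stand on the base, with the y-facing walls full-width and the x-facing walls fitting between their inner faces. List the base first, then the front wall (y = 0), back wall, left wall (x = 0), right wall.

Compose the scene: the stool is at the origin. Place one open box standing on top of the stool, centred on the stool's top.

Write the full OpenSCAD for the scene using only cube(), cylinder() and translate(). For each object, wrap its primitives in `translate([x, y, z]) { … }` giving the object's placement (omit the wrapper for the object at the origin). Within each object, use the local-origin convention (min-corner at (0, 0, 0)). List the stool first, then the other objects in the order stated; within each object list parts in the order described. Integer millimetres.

translate([0, 0, 357]) cube([322, 316, 34]);
cube([42, 42, 357]);
translate([280, 0, 0]) cube([42, 42, 357]);
translate([0, 274, 0]) cube([42, 42, 357]);
translate([280, 274, 0]) cube([42, 42, 357]);
translate([29, 98, 391]) {
  cube([264, 120, 10]);
  translate([0, 0, 10]) cube([264, 10, 173]);
  translate([0, 110, 10]) cube([264, 10, 173]);
  translate([0, 10, 10]) cube([10, 100, 173]);
  translate([254, 10, 10]) cube([10, 100, 173]);
}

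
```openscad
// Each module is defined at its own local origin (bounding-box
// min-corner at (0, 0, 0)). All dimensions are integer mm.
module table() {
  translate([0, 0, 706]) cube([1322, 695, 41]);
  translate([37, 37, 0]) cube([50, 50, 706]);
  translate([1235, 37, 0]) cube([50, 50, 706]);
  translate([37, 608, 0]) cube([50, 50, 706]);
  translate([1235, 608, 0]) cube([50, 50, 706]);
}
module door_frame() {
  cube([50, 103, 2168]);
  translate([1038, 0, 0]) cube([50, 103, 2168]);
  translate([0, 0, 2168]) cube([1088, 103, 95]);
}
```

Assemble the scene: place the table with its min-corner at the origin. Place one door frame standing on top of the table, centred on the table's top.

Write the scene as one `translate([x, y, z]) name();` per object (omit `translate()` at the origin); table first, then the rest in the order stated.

table();
translate([117, 296, 747]) door_frame();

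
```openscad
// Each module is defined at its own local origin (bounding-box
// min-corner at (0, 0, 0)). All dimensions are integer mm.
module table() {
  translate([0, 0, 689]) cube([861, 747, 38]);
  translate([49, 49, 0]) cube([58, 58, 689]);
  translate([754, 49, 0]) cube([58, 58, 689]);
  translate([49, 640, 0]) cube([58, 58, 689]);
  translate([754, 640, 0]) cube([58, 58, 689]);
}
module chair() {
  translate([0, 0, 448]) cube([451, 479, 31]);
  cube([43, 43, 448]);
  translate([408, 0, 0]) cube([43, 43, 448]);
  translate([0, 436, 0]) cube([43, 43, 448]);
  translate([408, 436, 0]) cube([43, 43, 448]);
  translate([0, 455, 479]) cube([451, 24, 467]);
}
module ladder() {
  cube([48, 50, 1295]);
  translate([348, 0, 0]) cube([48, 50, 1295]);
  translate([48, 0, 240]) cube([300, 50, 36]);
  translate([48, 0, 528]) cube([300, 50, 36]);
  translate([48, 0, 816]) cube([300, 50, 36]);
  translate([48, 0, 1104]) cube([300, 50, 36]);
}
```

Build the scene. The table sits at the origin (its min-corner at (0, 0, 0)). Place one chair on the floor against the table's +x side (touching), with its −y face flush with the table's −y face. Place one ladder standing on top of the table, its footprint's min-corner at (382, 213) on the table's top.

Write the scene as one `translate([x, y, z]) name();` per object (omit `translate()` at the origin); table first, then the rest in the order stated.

table();
translate([861, 0, 0]) chair();
translate([382, 213, 727]) ladder();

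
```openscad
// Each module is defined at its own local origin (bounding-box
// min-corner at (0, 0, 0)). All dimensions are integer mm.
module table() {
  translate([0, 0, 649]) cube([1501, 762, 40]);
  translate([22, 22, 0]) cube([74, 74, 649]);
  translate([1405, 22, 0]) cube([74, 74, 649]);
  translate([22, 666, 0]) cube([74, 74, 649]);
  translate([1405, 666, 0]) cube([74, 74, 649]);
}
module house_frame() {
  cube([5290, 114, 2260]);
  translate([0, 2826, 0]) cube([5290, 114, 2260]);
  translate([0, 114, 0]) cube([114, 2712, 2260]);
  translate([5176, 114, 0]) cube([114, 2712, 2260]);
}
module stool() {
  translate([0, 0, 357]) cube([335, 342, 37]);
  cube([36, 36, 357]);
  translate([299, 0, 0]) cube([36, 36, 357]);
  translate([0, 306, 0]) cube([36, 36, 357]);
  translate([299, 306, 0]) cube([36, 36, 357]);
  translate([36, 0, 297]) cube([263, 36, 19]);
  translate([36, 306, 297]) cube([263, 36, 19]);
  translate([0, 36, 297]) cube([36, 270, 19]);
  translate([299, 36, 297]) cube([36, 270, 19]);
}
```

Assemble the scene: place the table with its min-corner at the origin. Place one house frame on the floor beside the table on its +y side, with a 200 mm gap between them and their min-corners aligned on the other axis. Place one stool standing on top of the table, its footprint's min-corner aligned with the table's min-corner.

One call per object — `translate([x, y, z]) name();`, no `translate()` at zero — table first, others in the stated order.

table();
translate([0, 962, 0]) house_frame();
translate([0, 0, 689]) stool();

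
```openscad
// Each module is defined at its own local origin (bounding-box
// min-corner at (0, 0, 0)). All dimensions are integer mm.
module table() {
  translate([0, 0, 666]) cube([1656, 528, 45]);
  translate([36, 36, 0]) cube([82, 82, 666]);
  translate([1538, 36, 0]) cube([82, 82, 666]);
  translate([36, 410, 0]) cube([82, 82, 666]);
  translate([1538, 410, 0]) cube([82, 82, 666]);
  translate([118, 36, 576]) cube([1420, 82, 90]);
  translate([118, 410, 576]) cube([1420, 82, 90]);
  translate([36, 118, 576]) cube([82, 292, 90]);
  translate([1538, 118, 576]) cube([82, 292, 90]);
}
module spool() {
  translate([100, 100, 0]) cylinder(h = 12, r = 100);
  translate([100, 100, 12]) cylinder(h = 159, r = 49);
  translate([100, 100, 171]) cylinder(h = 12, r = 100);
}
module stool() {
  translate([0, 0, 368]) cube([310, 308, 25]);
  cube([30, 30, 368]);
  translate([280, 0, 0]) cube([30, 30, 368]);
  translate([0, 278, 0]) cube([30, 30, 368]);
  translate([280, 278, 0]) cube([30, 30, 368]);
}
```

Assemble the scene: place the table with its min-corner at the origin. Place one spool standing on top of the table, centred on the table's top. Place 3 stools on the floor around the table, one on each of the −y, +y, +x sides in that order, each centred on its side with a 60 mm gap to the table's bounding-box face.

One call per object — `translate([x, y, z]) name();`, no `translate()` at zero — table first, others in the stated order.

table();
translate([728, 164, 711]) spool();
translate([673, -368, 0]) stool();
translate([673, 588, 0]) stool();
translate([1716, 110, 0]) stool();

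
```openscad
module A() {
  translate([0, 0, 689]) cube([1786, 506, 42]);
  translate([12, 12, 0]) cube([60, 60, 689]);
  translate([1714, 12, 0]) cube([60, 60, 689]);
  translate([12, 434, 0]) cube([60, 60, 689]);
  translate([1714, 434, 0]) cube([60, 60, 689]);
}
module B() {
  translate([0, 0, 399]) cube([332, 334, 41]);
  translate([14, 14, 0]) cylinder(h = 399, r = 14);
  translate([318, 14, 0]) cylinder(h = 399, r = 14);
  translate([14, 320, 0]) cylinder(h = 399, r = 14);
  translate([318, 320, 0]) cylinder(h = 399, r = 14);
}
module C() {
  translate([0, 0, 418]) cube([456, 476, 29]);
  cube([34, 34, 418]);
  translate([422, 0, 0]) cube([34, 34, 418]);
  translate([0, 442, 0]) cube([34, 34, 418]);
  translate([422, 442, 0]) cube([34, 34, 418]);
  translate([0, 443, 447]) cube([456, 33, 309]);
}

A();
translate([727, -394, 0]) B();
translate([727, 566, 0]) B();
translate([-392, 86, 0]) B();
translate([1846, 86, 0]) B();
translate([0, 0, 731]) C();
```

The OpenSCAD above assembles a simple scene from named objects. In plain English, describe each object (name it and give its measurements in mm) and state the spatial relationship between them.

A is a rectangular dining table. The top is 1786×506×42 mm with its upper surface at z = 731 mm. It stands on four 60×60 mm square legs, each inset 12 mm from the nearest pair of top edges, running from the floor to the underside of the top.

B is a four-legged stool. The seat is 332×334 mm, 41 mm thick, top at z = 440 mm. It stands on four round legs, each 28 mm in diameter, from z = 0 to the seat underside, each leg's axis is inset half a diameter from the nearest pair of seat edges (so the leg's bounding box is flush with the corner).

C is a chair: 456×476 mm seat, 29 mm thick, top at z = 447 mm, on four 34 mm square corner legs flush with the seat edges. A 33 mm thick backrest slab spans the full seat width, extending 309 mm above the seat top, its back face flush with the seat's +y edge.

Four stools sit around the table at the −y, +y, −x, +x sides. The chair is on top of the table.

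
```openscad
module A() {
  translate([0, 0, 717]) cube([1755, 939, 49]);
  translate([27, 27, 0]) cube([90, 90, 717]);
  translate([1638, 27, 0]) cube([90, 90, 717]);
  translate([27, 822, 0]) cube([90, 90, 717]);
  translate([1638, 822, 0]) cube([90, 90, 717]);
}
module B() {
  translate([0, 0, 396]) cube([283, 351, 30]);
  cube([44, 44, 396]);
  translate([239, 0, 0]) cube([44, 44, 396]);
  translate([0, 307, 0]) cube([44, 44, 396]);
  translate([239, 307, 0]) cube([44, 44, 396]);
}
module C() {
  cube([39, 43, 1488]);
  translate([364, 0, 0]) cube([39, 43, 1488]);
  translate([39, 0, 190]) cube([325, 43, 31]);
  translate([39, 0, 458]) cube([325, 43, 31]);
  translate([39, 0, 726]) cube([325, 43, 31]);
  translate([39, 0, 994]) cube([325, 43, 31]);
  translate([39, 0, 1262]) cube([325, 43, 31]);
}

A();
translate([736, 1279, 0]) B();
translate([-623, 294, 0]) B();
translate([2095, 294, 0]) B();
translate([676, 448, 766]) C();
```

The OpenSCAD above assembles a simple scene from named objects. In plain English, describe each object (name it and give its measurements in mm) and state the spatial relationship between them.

A is a rectangular dining table. The top is 1755×939×49 mm with its upper surface at z = 766 mm. It stands on four 90×90 mm square legs, each inset 27 mm from the nearest pair of top edges, running from the floor to the underside of the top.

B is a four-legged stool. The seat is a 283×351×30 mm slab whose top surface is at z = 426 mm; four square legs, each 44×44 mm in cross-section, run from the floor (z = 0) to the underside of the seat, each flush with a corner of the seat.

C is a wooden ladder with two side rails of 39×43 mm section and 1488 mm height, set 403 mm apart overall. Between them run 5 rectangular rungs (43 mm deep, 31 mm thick), front faces flush with the rails' −y face. The bottom of the first rung is 190 mm above the floor and each subsequent rung is 268 mm higher than the one below.

Three stools sit around the table at the +y, −x, +x sides. The ladder is on top of the table, centred.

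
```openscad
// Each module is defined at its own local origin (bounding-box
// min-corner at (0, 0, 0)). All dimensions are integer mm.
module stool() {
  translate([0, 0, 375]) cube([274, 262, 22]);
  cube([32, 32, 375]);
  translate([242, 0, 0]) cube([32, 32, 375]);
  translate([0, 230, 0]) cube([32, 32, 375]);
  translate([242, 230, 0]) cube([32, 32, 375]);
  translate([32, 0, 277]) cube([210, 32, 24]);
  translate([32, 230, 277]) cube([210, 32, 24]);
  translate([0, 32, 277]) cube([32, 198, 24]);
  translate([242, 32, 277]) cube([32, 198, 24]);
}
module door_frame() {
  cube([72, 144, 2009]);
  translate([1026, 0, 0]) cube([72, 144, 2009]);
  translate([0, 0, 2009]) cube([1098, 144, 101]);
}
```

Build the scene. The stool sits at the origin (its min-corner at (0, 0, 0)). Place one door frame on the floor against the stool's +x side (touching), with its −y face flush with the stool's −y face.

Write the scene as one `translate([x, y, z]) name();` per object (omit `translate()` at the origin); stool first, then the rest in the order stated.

stool();
translate([274, 0, 0]) door_frame();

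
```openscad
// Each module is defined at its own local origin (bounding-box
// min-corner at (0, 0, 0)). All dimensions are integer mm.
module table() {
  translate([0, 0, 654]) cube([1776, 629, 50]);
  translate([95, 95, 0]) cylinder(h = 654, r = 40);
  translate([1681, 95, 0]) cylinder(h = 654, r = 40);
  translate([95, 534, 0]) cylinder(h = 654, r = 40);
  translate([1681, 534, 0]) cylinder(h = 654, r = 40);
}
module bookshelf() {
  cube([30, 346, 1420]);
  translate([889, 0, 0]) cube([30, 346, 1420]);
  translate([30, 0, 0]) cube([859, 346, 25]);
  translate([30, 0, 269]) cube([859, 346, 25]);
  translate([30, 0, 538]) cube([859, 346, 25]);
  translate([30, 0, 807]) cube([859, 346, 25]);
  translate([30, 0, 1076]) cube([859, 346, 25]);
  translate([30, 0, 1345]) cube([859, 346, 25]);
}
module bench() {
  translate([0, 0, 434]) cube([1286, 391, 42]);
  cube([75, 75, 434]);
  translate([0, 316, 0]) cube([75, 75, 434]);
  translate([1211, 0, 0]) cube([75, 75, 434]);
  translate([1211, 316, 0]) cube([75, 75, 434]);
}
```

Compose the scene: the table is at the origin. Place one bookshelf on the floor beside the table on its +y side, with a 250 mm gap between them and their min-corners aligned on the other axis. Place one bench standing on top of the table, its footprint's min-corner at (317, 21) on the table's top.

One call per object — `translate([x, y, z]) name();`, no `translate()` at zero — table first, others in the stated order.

table();
translate([0, 879, 0]) bookshelf();
translate([317, 21, 704]) bench();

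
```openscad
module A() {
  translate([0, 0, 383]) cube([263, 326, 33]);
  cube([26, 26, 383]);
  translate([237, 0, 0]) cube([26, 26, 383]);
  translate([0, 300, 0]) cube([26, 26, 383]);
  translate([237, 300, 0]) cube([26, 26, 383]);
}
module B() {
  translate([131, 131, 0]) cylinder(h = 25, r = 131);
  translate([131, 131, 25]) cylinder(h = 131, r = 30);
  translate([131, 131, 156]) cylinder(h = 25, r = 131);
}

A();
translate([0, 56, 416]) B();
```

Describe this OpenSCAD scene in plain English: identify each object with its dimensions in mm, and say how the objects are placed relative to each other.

A is a four-legged stool. The seat is a 263×326×33 mm slab whose top surface is at z = 416 mm; four square legs, each 26×26 mm in cross-section, run from the floor (z = 0) to the underside of the seat, each flush with a corner of the seat.

B is a spool: two coaxial disc flanges of radius 131 mm and thickness 25 mm, joined by a core cylinder of radius 30 mm and height 131 mm. The lower flange rests on z = 0 and the three cylinders share a vertical axis.

The spool is on top of the stool.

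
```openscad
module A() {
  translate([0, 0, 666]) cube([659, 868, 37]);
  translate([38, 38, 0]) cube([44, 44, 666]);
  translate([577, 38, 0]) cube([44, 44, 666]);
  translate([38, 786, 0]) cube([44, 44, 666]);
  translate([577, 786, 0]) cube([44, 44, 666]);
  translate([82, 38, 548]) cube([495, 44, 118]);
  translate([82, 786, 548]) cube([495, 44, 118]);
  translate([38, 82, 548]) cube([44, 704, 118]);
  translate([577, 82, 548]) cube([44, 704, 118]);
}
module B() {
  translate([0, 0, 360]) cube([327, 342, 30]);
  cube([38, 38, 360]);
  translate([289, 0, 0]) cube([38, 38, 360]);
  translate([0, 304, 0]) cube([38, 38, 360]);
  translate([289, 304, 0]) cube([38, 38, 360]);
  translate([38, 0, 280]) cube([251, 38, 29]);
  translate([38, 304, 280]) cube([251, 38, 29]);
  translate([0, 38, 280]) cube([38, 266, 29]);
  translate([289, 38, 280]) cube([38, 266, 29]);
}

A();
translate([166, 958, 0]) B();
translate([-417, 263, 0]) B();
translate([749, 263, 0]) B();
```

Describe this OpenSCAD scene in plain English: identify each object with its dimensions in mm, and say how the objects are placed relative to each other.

A is a table with a 659×868 mm rectangular top, 37 mm thick, top surface at z = 703 mm, supported by four 44×44 mm square legs, each inset 38 mm from the nearest pair of top edges, running from the floor. Four apron rails, 44 mm thick and 118 mm tall, run between adjacent legs with their top edges flush with the underside of the top and their outer faces flush with the legs' outer faces.

B is a simple wooden stool: a rectangular seat 327 mm (x) by 342 mm (y), 30 mm thick, top face at z = 390 mm, on four square legs, each 38×38 mm in cross-section. The legs rest on z = 0, each flush with a corner of the seat. Four stretchers, 38 mm wide and 29 mm tall, connect adjacent legs with their undersides at z = 280 mm, each running between the inner faces of the legs it joins and aligned with the legs' outer faces on the other axis.

Three stools sit around the table at the +y, −x, +x sides.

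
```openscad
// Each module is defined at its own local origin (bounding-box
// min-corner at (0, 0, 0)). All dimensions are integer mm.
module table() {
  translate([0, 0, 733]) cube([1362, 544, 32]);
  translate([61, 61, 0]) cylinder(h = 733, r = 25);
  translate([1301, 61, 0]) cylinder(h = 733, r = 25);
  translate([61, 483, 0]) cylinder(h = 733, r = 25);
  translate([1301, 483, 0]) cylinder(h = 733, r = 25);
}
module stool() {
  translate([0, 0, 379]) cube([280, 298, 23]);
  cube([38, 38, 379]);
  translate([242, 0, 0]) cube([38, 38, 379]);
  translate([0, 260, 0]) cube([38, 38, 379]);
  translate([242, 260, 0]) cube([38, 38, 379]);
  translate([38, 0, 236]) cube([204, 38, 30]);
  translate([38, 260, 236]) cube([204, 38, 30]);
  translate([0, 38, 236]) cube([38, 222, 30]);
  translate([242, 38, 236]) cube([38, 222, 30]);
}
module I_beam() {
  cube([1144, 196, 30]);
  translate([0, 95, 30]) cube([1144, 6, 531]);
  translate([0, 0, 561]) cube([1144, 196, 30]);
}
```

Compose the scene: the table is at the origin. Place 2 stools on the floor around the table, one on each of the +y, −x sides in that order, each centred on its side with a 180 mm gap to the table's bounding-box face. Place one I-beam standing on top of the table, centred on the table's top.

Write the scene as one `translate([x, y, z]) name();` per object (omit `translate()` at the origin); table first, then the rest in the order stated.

table();
translate([541, 724, 0]) stool();
translate([-460, 123, 0]) stool();
translate([109, 174, 765]) I_beam();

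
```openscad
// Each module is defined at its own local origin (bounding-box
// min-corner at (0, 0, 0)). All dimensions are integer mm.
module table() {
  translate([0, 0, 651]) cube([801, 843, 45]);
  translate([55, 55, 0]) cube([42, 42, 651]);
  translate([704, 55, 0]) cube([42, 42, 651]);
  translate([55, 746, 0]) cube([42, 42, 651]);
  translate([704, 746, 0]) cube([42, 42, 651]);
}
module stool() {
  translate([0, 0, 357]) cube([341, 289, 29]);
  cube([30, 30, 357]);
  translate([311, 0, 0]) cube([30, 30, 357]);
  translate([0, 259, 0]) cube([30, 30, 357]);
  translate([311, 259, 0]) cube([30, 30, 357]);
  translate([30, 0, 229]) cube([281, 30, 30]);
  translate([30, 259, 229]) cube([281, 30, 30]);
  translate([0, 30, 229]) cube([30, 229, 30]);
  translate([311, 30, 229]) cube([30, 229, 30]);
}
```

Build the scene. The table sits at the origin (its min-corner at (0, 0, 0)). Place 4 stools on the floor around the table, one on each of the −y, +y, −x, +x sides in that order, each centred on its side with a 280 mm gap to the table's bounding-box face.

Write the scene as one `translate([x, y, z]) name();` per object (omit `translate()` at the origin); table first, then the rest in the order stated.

table();
translate([230, -569, 0]) stool();
translate([230, 1123, 0]) stool();
translate([-621, 277, 0]) stool();
translate([1081, 277, 0]) stool();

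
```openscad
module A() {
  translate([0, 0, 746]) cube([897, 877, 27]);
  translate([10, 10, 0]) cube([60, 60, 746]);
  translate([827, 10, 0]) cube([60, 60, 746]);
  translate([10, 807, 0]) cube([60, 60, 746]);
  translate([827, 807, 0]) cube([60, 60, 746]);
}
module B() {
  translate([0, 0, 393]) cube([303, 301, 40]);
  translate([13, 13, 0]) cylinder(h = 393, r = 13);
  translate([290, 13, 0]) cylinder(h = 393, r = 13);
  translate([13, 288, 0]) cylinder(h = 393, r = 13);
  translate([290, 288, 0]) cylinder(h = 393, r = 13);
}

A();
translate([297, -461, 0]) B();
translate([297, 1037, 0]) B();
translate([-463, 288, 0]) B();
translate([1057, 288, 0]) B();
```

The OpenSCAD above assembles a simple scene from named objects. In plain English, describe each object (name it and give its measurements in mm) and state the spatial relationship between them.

A is a table: top 897 mm (x) × 877 mm (y), 27 mm thick, upper face at z = 773 mm, on four 60×60 mm square legs, each inset 10 mm from the nearest pair of top edges, running from z = 0 to the bottom of the top.

B is a four-legged stool. The seat is a 303×301×40 mm slab whose top surface is at z = 433 mm; four round legs, each 26 mm in diameter, run from the floor (z = 0) to the underside of the seat, each leg's axis is inset half a diameter from the nearest pair of seat edges (so the leg's bounding box is flush with the corner).

Four stools sit around the table at the −y, +y, −x, +x sides.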